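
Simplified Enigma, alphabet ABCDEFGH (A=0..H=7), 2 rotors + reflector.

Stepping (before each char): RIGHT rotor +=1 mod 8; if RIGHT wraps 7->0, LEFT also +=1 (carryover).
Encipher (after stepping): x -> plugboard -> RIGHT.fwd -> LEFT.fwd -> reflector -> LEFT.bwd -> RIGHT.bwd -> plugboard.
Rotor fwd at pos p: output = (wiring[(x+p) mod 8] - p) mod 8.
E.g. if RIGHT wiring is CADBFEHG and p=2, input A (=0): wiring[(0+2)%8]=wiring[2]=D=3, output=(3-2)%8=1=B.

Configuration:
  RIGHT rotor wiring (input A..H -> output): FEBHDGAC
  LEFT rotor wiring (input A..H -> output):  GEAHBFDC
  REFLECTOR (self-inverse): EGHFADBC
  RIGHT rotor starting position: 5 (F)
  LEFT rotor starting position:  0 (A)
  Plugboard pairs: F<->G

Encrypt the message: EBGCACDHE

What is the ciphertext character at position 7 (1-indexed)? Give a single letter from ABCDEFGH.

Char 1 ('E'): step: R->6, L=0; E->plug->E->R->D->L->H->refl->C->L'->H->R'->C->plug->C
Char 2 ('B'): step: R->7, L=0; B->plug->B->R->G->L->D->refl->F->L'->F->R'->C->plug->C
Char 3 ('G'): step: R->0, L->1 (L advanced); G->plug->F->R->G->L->B->refl->G->L'->C->R'->H->plug->H
Char 4 ('C'): step: R->1, L=1; C->plug->C->R->G->L->B->refl->G->L'->C->R'->D->plug->D
Char 5 ('A'): step: R->2, L=1; A->plug->A->R->H->L->F->refl->D->L'->A->R'->F->plug->G
Char 6 ('C'): step: R->3, L=1; C->plug->C->R->D->L->A->refl->E->L'->E->R'->A->plug->A
Char 7 ('D'): step: R->4, L=1; D->plug->D->R->G->L->B->refl->G->L'->C->R'->B->plug->B

B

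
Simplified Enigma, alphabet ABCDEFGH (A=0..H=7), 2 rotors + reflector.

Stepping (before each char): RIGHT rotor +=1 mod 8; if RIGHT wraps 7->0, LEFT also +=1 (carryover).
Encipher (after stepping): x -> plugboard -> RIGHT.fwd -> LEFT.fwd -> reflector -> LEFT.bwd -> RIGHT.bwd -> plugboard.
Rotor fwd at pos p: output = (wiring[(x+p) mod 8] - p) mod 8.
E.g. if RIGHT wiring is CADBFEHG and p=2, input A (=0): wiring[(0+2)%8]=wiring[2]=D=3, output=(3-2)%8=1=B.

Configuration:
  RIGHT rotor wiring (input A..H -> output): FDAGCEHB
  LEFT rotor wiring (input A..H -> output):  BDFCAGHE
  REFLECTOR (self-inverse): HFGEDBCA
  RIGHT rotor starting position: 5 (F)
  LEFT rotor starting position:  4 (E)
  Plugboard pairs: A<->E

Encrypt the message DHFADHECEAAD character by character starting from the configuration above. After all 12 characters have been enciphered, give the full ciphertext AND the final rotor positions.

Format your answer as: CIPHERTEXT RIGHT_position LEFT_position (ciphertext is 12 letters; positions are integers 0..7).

Char 1 ('D'): step: R->6, L=4; D->plug->D->R->F->L->H->refl->A->L'->D->R'->B->plug->B
Char 2 ('H'): step: R->7, L=4; H->plug->H->R->A->L->E->refl->D->L'->C->R'->A->plug->E
Char 3 ('F'): step: R->0, L->5 (L advanced); F->plug->F->R->E->L->G->refl->C->L'->B->R'->H->plug->H
Char 4 ('A'): step: R->1, L=5; A->plug->E->R->D->L->E->refl->D->L'->H->R'->B->plug->B
Char 5 ('D'): step: R->2, L=5; D->plug->D->R->C->L->H->refl->A->L'->F->R'->E->plug->A
Char 6 ('H'): step: R->3, L=5; H->plug->H->R->F->L->A->refl->H->L'->C->R'->F->plug->F
Char 7 ('E'): step: R->4, L=5; E->plug->A->R->G->L->F->refl->B->L'->A->R'->B->plug->B
Char 8 ('C'): step: R->5, L=5; C->plug->C->R->E->L->G->refl->C->L'->B->R'->G->plug->G
Char 9 ('E'): step: R->6, L=5; E->plug->A->R->B->L->C->refl->G->L'->E->R'->G->plug->G
Char 10 ('A'): step: R->7, L=5; A->plug->E->R->H->L->D->refl->E->L'->D->R'->F->plug->F
Char 11 ('A'): step: R->0, L->6 (L advanced); A->plug->E->R->C->L->D->refl->E->L'->F->R'->A->plug->E
Char 12 ('D'): step: R->1, L=6; D->plug->D->R->B->L->G->refl->C->L'->G->R'->F->plug->F
Final: ciphertext=BEHBAFBGGFEF, RIGHT=1, LEFT=6

Answer: BEHBAFBGGFEF 1 6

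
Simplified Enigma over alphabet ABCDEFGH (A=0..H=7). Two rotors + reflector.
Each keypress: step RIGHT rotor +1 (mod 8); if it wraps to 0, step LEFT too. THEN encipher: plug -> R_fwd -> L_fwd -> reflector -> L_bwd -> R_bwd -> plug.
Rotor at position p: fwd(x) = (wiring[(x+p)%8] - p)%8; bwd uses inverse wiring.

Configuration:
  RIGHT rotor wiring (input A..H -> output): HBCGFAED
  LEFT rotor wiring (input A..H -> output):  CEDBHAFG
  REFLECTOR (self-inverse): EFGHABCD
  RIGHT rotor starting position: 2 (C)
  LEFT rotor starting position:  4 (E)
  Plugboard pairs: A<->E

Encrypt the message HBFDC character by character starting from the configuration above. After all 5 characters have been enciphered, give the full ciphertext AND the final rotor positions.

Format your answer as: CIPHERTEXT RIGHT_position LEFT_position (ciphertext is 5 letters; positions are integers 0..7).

Answer: BAGAA 7 4

Derivation:
Char 1 ('H'): step: R->3, L=4; H->plug->H->R->H->L->F->refl->B->L'->C->R'->B->plug->B
Char 2 ('B'): step: R->4, L=4; B->plug->B->R->E->L->G->refl->C->L'->D->R'->E->plug->A
Char 3 ('F'): step: R->5, L=4; F->plug->F->R->F->L->A->refl->E->L'->B->R'->G->plug->G
Char 4 ('D'): step: R->6, L=4; D->plug->D->R->D->L->C->refl->G->L'->E->R'->E->plug->A
Char 5 ('C'): step: R->7, L=4; C->plug->C->R->C->L->B->refl->F->L'->H->R'->E->plug->A
Final: ciphertext=BAGAA, RIGHT=7, LEFT=4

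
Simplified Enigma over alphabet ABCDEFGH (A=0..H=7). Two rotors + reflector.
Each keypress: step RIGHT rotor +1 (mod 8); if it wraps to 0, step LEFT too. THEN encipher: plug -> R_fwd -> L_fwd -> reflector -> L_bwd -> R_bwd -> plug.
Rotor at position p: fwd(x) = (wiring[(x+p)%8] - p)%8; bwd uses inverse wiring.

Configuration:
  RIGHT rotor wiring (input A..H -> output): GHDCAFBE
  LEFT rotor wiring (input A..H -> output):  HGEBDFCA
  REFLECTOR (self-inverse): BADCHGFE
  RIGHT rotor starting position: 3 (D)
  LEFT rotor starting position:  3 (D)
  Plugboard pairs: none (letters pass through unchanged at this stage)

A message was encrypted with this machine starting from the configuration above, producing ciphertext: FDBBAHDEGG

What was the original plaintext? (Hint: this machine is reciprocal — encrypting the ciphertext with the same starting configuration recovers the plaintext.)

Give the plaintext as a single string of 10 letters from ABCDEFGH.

Char 1 ('F'): step: R->4, L=3; F->plug->F->R->D->L->H->refl->E->L'->F->R'->C->plug->C
Char 2 ('D'): step: R->5, L=3; D->plug->D->R->B->L->A->refl->B->L'->H->R'->C->plug->C
Char 3 ('B'): step: R->6, L=3; B->plug->B->R->G->L->D->refl->C->L'->C->R'->G->plug->G
Char 4 ('B'): step: R->7, L=3; B->plug->B->R->H->L->B->refl->A->L'->B->R'->F->plug->F
Char 5 ('A'): step: R->0, L->4 (L advanced); A->plug->A->R->G->L->A->refl->B->L'->B->R'->G->plug->G
Char 6 ('H'): step: R->1, L=4; H->plug->H->R->F->L->C->refl->D->L'->E->R'->E->plug->E
Char 7 ('D'): step: R->2, L=4; D->plug->D->R->D->L->E->refl->H->L'->A->R'->B->plug->B
Char 8 ('E'): step: R->3, L=4; E->plug->E->R->B->L->B->refl->A->L'->G->R'->D->plug->D
Char 9 ('G'): step: R->4, L=4; G->plug->G->R->H->L->F->refl->G->L'->C->R'->E->plug->E
Char 10 ('G'): step: R->5, L=4; G->plug->G->R->F->L->C->refl->D->L'->E->R'->B->plug->B

Answer: CCGFGEBDEB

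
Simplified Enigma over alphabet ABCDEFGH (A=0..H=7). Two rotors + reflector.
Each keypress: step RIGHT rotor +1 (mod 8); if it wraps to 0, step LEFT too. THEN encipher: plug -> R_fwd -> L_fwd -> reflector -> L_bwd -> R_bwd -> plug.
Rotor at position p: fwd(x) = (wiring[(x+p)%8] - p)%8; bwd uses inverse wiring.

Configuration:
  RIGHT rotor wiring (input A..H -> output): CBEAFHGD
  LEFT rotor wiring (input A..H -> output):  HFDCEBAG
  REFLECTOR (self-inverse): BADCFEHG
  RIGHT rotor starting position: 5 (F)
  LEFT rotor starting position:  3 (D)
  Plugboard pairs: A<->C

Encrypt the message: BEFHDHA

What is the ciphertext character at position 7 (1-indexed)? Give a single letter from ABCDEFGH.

Char 1 ('B'): step: R->6, L=3; B->plug->B->R->F->L->E->refl->F->L'->D->R'->D->plug->D
Char 2 ('E'): step: R->7, L=3; E->plug->E->R->B->L->B->refl->A->L'->H->R'->H->plug->H
Char 3 ('F'): step: R->0, L->4 (L advanced); F->plug->F->R->H->L->G->refl->H->L'->G->R'->G->plug->G
Char 4 ('H'): step: R->1, L=4; H->plug->H->R->B->L->F->refl->E->L'->C->R'->G->plug->G
Char 5 ('D'): step: R->2, L=4; D->plug->D->R->F->L->B->refl->A->L'->A->R'->G->plug->G
Char 6 ('H'): step: R->3, L=4; H->plug->H->R->B->L->F->refl->E->L'->C->R'->B->plug->B
Char 7 ('A'): step: R->4, L=4; A->plug->C->R->C->L->E->refl->F->L'->B->R'->A->plug->C

C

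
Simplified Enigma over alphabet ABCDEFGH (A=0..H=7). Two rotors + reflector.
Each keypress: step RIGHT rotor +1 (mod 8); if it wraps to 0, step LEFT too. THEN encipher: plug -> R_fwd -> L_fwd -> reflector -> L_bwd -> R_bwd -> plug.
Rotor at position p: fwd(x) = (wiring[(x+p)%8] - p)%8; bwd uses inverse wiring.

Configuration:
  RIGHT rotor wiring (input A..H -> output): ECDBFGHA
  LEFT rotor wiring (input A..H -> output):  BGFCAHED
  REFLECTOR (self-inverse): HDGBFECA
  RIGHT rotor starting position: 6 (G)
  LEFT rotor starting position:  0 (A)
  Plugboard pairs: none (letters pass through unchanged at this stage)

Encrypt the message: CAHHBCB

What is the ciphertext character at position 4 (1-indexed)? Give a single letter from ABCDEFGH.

Char 1 ('C'): step: R->7, L=0; C->plug->C->R->D->L->C->refl->G->L'->B->R'->A->plug->A
Char 2 ('A'): step: R->0, L->1 (L advanced); A->plug->A->R->E->L->G->refl->C->L'->G->R'->F->plug->F
Char 3 ('H'): step: R->1, L=1; H->plug->H->R->D->L->H->refl->A->L'->H->R'->G->plug->G
Char 4 ('H'): step: R->2, L=1; H->plug->H->R->A->L->F->refl->E->L'->B->R'->A->plug->A

A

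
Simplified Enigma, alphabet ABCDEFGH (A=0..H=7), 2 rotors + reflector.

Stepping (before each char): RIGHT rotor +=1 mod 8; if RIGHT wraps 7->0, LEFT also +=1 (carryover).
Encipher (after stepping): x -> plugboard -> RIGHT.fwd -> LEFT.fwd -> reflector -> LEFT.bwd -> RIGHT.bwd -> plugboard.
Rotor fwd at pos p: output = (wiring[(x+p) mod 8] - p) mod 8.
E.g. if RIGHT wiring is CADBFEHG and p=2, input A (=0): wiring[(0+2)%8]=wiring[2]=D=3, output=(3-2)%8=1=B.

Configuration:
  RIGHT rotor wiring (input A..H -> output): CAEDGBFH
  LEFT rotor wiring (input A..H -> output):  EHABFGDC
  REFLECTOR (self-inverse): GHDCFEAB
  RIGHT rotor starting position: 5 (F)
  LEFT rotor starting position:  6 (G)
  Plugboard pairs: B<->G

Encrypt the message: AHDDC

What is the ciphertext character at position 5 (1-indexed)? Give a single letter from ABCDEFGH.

Char 1 ('A'): step: R->6, L=6; A->plug->A->R->H->L->A->refl->G->L'->C->R'->D->plug->D
Char 2 ('H'): step: R->7, L=6; H->plug->H->R->G->L->H->refl->B->L'->D->R'->B->plug->G
Char 3 ('D'): step: R->0, L->7 (L advanced); D->plug->D->R->D->L->B->refl->H->L'->G->R'->E->plug->E
Char 4 ('D'): step: R->1, L=7; D->plug->D->R->F->L->G->refl->A->L'->C->R'->C->plug->C
Char 5 ('C'): step: R->2, L=7; C->plug->C->R->E->L->C->refl->D->L'->A->R'->G->plug->B

B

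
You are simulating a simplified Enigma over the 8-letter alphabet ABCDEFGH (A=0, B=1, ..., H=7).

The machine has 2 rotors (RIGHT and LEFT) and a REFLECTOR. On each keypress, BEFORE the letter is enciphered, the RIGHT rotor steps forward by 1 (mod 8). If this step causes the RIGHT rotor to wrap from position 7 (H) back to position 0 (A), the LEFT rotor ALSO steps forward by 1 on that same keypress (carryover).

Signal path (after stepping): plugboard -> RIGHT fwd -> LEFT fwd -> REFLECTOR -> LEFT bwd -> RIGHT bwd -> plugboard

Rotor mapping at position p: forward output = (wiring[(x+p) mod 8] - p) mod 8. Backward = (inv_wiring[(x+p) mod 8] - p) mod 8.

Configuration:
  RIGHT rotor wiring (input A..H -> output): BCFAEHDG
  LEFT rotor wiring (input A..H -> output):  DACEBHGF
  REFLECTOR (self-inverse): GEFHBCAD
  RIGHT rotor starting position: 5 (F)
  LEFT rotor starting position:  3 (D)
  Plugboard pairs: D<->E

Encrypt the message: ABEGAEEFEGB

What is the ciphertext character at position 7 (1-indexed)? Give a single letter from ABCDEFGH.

Char 1 ('A'): step: R->6, L=3; A->plug->A->R->F->L->A->refl->G->L'->B->R'->H->plug->H
Char 2 ('B'): step: R->7, L=3; B->plug->B->R->C->L->E->refl->B->L'->A->R'->G->plug->G
Char 3 ('E'): step: R->0, L->4 (L advanced); E->plug->D->R->A->L->F->refl->C->L'->C->R'->B->plug->B
Char 4 ('G'): step: R->1, L=4; G->plug->G->R->F->L->E->refl->B->L'->D->R'->D->plug->E
Char 5 ('A'): step: R->2, L=4; A->plug->A->R->D->L->B->refl->E->L'->F->R'->D->plug->E
Char 6 ('E'): step: R->3, L=4; E->plug->D->R->A->L->F->refl->C->L'->C->R'->H->plug->H
Char 7 ('E'): step: R->4, L=4; E->plug->D->R->C->L->C->refl->F->L'->A->R'->A->plug->A

A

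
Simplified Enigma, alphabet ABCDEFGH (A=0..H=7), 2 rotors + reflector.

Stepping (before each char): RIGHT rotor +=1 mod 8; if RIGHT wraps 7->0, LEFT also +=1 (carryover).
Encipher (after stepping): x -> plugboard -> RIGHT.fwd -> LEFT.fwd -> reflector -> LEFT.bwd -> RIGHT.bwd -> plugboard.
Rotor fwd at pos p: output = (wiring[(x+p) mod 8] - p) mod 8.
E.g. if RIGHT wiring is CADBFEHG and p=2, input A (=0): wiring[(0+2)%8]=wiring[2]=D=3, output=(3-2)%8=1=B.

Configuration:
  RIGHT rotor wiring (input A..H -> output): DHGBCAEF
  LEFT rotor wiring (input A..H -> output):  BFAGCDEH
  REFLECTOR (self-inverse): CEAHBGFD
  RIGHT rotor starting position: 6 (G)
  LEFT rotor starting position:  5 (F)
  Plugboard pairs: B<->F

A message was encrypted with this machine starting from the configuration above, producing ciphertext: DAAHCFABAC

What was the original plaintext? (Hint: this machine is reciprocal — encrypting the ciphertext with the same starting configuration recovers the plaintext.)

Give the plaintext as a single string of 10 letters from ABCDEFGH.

Char 1 ('D'): step: R->7, L=5; D->plug->D->R->H->L->F->refl->G->L'->A->R'->C->plug->C
Char 2 ('A'): step: R->0, L->6 (L advanced); A->plug->A->R->D->L->H->refl->D->L'->C->R'->E->plug->E
Char 3 ('A'): step: R->1, L=6; A->plug->A->R->G->L->E->refl->B->L'->B->R'->D->plug->D
Char 4 ('H'): step: R->2, L=6; H->plug->H->R->F->L->A->refl->C->L'->E->R'->A->plug->A
Char 5 ('C'): step: R->3, L=6; C->plug->C->R->F->L->A->refl->C->L'->E->R'->G->plug->G
Char 6 ('F'): step: R->4, L=6; F->plug->B->R->E->L->C->refl->A->L'->F->R'->H->plug->H
Char 7 ('A'): step: R->5, L=6; A->plug->A->R->D->L->H->refl->D->L'->C->R'->E->plug->E
Char 8 ('B'): step: R->6, L=6; B->plug->F->R->D->L->H->refl->D->L'->C->R'->H->plug->H
Char 9 ('A'): step: R->7, L=6; A->plug->A->R->G->L->E->refl->B->L'->B->R'->G->plug->G
Char 10 ('C'): step: R->0, L->7 (L advanced); C->plug->C->R->G->L->E->refl->B->L'->D->R'->A->plug->A

Answer: CEDAGHEHGA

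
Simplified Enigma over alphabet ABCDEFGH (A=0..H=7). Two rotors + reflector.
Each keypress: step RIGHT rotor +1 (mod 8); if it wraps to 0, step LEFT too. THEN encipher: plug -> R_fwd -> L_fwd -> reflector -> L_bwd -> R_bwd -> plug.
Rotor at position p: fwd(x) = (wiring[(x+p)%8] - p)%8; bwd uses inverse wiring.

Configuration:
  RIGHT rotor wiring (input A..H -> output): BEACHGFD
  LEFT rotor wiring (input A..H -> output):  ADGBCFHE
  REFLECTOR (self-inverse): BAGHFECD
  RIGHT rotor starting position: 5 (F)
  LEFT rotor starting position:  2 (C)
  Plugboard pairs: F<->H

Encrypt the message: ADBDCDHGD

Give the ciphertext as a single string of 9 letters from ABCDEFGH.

Answer: EEHHEEBHH

Derivation:
Char 1 ('A'): step: R->6, L=2; A->plug->A->R->H->L->B->refl->A->L'->C->R'->E->plug->E
Char 2 ('D'): step: R->7, L=2; D->plug->D->R->B->L->H->refl->D->L'->D->R'->E->plug->E
Char 3 ('B'): step: R->0, L->3 (L advanced); B->plug->B->R->E->L->B->refl->A->L'->G->R'->F->plug->H
Char 4 ('D'): step: R->1, L=3; D->plug->D->R->G->L->A->refl->B->L'->E->R'->F->plug->H
Char 5 ('C'): step: R->2, L=3; C->plug->C->R->F->L->F->refl->E->L'->D->R'->E->plug->E
Char 6 ('D'): step: R->3, L=3; D->plug->D->R->C->L->C->refl->G->L'->A->R'->E->plug->E
Char 7 ('H'): step: R->4, L=3; H->plug->F->R->A->L->G->refl->C->L'->C->R'->B->plug->B
Char 8 ('G'): step: R->5, L=3; G->plug->G->R->F->L->F->refl->E->L'->D->R'->F->plug->H
Char 9 ('D'): step: R->6, L=3; D->plug->D->R->G->L->A->refl->B->L'->E->R'->F->plug->H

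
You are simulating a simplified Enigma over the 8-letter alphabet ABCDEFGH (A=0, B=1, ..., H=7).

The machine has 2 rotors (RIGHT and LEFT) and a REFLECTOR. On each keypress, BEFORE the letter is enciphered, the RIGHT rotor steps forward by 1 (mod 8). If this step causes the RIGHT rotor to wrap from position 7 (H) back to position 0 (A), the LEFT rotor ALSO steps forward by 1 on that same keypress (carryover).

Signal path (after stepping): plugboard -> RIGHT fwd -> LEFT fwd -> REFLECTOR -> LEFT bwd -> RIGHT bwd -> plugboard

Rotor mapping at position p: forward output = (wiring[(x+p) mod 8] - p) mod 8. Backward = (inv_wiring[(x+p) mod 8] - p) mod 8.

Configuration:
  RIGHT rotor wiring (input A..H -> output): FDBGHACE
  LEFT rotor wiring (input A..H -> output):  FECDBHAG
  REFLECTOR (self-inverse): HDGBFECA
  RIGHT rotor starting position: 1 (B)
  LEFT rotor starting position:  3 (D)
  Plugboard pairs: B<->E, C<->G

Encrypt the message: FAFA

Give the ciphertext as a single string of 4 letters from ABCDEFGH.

Answer: CFDH

Derivation:
Char 1 ('F'): step: R->2, L=3; F->plug->F->R->C->L->E->refl->F->L'->D->R'->G->plug->C
Char 2 ('A'): step: R->3, L=3; A->plug->A->R->D->L->F->refl->E->L'->C->R'->F->plug->F
Char 3 ('F'): step: R->4, L=3; F->plug->F->R->H->L->H->refl->A->L'->A->R'->D->plug->D
Char 4 ('A'): step: R->5, L=3; A->plug->A->R->D->L->F->refl->E->L'->C->R'->H->plug->H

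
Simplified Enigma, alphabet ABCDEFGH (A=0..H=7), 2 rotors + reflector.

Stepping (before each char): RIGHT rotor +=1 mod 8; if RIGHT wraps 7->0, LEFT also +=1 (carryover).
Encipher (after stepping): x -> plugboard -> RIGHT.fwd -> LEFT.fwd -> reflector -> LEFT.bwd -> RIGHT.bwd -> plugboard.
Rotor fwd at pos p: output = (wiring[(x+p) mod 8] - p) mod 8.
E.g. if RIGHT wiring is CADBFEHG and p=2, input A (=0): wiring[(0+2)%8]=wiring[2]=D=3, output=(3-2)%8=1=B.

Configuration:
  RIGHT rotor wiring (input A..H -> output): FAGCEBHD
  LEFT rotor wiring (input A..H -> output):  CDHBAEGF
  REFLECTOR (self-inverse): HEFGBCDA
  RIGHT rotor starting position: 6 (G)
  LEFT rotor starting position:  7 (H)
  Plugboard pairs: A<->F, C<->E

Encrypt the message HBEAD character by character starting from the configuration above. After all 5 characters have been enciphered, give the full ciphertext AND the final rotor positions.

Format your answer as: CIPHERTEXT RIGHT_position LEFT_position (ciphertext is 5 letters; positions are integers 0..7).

Char 1 ('H'): step: R->7, L=7; H->plug->H->R->A->L->G->refl->D->L'->B->R'->C->plug->E
Char 2 ('B'): step: R->0, L->0 (L advanced); B->plug->B->R->A->L->C->refl->F->L'->H->R'->G->plug->G
Char 3 ('E'): step: R->1, L=0; E->plug->C->R->B->L->D->refl->G->L'->G->R'->F->plug->A
Char 4 ('A'): step: R->2, L=0; A->plug->F->R->B->L->D->refl->G->L'->G->R'->H->plug->H
Char 5 ('D'): step: R->3, L=0; D->plug->D->R->E->L->A->refl->H->L'->C->R'->F->plug->A
Final: ciphertext=EGAHA, RIGHT=3, LEFT=0

Answer: EGAHA 3 0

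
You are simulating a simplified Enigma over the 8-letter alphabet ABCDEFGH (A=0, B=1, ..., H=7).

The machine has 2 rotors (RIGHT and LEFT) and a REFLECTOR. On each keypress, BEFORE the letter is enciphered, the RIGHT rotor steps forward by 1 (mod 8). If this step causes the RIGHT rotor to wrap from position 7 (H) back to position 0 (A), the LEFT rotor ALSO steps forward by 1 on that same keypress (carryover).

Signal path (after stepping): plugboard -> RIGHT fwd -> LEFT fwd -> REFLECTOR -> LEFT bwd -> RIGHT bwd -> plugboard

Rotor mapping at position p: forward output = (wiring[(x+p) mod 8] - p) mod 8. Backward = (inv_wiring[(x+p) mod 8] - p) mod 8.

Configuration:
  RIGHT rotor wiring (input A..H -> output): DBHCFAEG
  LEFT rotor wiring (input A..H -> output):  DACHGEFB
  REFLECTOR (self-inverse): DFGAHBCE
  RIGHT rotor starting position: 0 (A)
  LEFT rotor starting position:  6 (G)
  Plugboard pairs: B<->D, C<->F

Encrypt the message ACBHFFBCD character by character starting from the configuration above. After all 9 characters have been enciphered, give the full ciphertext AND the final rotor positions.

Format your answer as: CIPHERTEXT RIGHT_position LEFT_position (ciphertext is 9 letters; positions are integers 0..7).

Answer: BDGABHDFH 1 7

Derivation:
Char 1 ('A'): step: R->1, L=6; A->plug->A->R->A->L->H->refl->E->L'->E->R'->D->plug->B
Char 2 ('C'): step: R->2, L=6; C->plug->F->R->E->L->E->refl->H->L'->A->R'->B->plug->D
Char 3 ('B'): step: R->3, L=6; B->plug->D->R->B->L->D->refl->A->L'->G->R'->G->plug->G
Char 4 ('H'): step: R->4, L=6; H->plug->H->R->G->L->A->refl->D->L'->B->R'->A->plug->A
Char 5 ('F'): step: R->5, L=6; F->plug->C->R->B->L->D->refl->A->L'->G->R'->D->plug->B
Char 6 ('F'): step: R->6, L=6; F->plug->C->R->F->L->B->refl->F->L'->C->R'->H->plug->H
Char 7 ('B'): step: R->7, L=6; B->plug->D->R->A->L->H->refl->E->L'->E->R'->B->plug->D
Char 8 ('C'): step: R->0, L->7 (L advanced); C->plug->F->R->A->L->C->refl->G->L'->H->R'->C->plug->F
Char 9 ('D'): step: R->1, L=7; D->plug->B->R->G->L->F->refl->B->L'->C->R'->H->plug->H
Final: ciphertext=BDGABHDFH, RIGHT=1, LEFT=7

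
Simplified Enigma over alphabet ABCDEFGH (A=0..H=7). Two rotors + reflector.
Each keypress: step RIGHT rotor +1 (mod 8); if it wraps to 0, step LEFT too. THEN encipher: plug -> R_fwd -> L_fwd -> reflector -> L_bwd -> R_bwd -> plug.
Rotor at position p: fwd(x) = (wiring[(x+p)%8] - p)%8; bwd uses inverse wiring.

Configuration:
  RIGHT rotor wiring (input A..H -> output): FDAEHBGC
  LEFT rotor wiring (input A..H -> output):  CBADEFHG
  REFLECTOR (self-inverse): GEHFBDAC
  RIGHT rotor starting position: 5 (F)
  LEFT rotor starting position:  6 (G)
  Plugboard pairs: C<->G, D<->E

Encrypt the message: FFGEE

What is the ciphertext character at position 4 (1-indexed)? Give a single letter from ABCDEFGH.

Char 1 ('F'): step: R->6, L=6; F->plug->F->R->G->L->G->refl->A->L'->B->R'->G->plug->C
Char 2 ('F'): step: R->7, L=6; F->plug->F->R->A->L->B->refl->E->L'->C->R'->G->plug->C
Char 3 ('G'): step: R->0, L->7 (L advanced); G->plug->C->R->A->L->H->refl->C->L'->C->R'->H->plug->H
Char 4 ('E'): step: R->1, L=7; E->plug->D->R->G->L->G->refl->A->L'->H->R'->B->plug->B

B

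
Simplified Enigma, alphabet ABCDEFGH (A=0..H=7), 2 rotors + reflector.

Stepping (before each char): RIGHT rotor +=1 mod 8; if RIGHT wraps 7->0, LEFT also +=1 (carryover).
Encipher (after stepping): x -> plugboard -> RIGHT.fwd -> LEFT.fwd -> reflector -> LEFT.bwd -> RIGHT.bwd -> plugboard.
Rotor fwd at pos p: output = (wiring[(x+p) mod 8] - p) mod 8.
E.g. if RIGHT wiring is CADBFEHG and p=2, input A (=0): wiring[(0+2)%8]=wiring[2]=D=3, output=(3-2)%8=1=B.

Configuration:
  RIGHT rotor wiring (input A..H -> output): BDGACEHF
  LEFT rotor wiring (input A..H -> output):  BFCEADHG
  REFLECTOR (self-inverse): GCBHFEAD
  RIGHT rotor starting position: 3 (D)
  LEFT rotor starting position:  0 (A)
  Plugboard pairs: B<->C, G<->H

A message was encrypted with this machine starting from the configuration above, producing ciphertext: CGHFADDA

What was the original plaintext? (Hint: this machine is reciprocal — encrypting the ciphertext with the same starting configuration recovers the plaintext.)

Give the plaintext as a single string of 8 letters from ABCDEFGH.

Answer: HECEFHFC

Derivation:
Char 1 ('C'): step: R->4, L=0; C->plug->B->R->A->L->B->refl->C->L'->C->R'->G->plug->H
Char 2 ('G'): step: R->5, L=0; G->plug->H->R->F->L->D->refl->H->L'->G->R'->E->plug->E
Char 3 ('H'): step: R->6, L=0; H->plug->G->R->E->L->A->refl->G->L'->H->R'->B->plug->C
Char 4 ('F'): step: R->7, L=0; F->plug->F->R->D->L->E->refl->F->L'->B->R'->E->plug->E
Char 5 ('A'): step: R->0, L->1 (L advanced); A->plug->A->R->B->L->B->refl->C->L'->E->R'->F->plug->F
Char 6 ('D'): step: R->1, L=1; D->plug->D->R->B->L->B->refl->C->L'->E->R'->G->plug->H
Char 7 ('D'): step: R->2, L=1; D->plug->D->R->C->L->D->refl->H->L'->D->R'->F->plug->F
Char 8 ('A'): step: R->3, L=1; A->plug->A->R->F->L->G->refl->A->L'->H->R'->B->plug->C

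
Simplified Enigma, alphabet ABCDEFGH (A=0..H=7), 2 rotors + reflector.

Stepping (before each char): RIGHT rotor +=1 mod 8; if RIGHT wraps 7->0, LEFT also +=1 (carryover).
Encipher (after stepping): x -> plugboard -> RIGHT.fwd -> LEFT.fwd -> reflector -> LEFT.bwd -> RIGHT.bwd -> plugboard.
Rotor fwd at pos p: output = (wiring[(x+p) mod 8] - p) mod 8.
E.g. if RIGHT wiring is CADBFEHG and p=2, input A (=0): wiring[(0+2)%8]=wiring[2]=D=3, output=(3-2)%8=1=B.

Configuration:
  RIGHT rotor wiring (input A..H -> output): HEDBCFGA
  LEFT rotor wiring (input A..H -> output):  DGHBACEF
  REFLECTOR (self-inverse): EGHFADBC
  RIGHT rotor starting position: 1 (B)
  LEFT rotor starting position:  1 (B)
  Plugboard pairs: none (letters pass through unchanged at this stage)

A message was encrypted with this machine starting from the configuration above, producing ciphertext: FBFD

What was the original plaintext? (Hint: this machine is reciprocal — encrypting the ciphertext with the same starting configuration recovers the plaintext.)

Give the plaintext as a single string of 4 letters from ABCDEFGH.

Char 1 ('F'): step: R->2, L=1; F->plug->F->R->G->L->E->refl->A->L'->C->R'->H->plug->H
Char 2 ('B'): step: R->3, L=1; B->plug->B->R->H->L->C->refl->H->L'->D->R'->D->plug->D
Char 3 ('F'): step: R->4, L=1; F->plug->F->R->A->L->F->refl->D->L'->F->R'->H->plug->H
Char 4 ('D'): step: R->5, L=1; D->plug->D->R->C->L->A->refl->E->L'->G->R'->F->plug->F

Answer: HDHF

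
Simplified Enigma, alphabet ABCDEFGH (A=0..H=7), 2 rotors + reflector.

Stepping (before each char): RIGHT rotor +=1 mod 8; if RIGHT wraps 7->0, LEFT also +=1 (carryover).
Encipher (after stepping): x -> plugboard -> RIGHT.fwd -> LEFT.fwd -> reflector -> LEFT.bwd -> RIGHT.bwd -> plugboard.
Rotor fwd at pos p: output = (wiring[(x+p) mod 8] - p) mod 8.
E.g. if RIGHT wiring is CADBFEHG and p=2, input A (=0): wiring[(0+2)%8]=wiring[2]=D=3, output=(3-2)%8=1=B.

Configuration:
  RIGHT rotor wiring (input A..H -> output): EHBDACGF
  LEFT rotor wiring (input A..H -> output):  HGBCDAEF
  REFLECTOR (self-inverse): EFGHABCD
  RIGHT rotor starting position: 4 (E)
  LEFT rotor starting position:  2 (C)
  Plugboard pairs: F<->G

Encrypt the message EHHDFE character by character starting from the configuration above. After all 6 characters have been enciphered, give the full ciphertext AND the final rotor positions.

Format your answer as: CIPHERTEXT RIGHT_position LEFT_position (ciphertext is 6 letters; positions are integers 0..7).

Char 1 ('E'): step: R->5, L=2; E->plug->E->R->C->L->B->refl->F->L'->G->R'->G->plug->F
Char 2 ('H'): step: R->6, L=2; H->plug->H->R->E->L->C->refl->G->L'->D->R'->E->plug->E
Char 3 ('H'): step: R->7, L=2; H->plug->H->R->H->L->E->refl->A->L'->B->R'->F->plug->G
Char 4 ('D'): step: R->0, L->3 (L advanced); D->plug->D->R->D->L->B->refl->F->L'->C->R'->F->plug->G
Char 5 ('F'): step: R->1, L=3; F->plug->G->R->E->L->C->refl->G->L'->H->R'->D->plug->D
Char 6 ('E'): step: R->2, L=3; E->plug->E->R->E->L->C->refl->G->L'->H->R'->A->plug->A
Final: ciphertext=FEGGDA, RIGHT=2, LEFT=3

Answer: FEGGDA 2 3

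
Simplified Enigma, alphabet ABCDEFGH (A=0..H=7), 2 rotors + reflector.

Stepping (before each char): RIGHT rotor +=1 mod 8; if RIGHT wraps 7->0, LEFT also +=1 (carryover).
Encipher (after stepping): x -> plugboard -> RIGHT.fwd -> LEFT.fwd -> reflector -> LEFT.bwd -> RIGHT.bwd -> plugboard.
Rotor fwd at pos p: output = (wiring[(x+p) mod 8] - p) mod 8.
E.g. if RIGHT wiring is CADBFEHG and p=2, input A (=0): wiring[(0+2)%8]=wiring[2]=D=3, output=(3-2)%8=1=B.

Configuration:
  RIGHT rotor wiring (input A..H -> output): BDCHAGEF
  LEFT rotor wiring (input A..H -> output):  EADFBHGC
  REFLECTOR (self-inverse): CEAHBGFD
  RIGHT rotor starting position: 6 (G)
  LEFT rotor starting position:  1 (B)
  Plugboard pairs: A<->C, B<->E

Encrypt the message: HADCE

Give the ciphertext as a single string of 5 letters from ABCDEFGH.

Answer: ACFDF

Derivation:
Char 1 ('H'): step: R->7, L=1; H->plug->H->R->F->L->F->refl->G->L'->E->R'->C->plug->A
Char 2 ('A'): step: R->0, L->2 (L advanced); A->plug->C->R->C->L->H->refl->D->L'->B->R'->A->plug->C
Char 3 ('D'): step: R->1, L=2; D->plug->D->R->H->L->G->refl->F->L'->D->R'->F->plug->F
Char 4 ('C'): step: R->2, L=2; C->plug->A->R->A->L->B->refl->E->L'->E->R'->D->plug->D
Char 5 ('E'): step: R->3, L=2; E->plug->B->R->F->L->A->refl->C->L'->G->R'->F->plug->F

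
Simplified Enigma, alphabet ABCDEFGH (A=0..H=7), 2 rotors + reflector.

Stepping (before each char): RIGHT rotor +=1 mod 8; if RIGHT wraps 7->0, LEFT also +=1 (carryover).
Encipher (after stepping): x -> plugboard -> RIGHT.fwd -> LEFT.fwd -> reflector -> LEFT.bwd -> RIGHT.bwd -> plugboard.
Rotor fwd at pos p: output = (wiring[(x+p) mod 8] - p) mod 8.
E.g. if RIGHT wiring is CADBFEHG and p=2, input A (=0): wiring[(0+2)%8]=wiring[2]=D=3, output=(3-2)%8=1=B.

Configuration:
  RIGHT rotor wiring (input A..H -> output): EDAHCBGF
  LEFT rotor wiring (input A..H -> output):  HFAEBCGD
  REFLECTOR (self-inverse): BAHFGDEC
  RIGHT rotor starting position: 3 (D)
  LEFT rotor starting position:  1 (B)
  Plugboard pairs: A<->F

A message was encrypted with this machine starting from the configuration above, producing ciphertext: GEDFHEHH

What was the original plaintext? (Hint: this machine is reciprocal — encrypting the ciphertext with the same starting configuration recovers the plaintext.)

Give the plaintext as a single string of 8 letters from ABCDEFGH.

Answer: HBEDBGGD

Derivation:
Char 1 ('G'): step: R->4, L=1; G->plug->G->R->E->L->B->refl->A->L'->D->R'->H->plug->H
Char 2 ('E'): step: R->5, L=1; E->plug->E->R->G->L->C->refl->H->L'->B->R'->B->plug->B
Char 3 ('D'): step: R->6, L=1; D->plug->D->R->F->L->F->refl->D->L'->C->R'->E->plug->E
Char 4 ('F'): step: R->7, L=1; F->plug->A->R->G->L->C->refl->H->L'->B->R'->D->plug->D
Char 5 ('H'): step: R->0, L->2 (L advanced); H->plug->H->R->F->L->B->refl->A->L'->D->R'->B->plug->B
Char 6 ('E'): step: R->1, L=2; E->plug->E->R->A->L->G->refl->E->L'->E->R'->G->plug->G
Char 7 ('H'): step: R->2, L=2; H->plug->H->R->B->L->C->refl->H->L'->C->R'->G->plug->G
Char 8 ('H'): step: R->3, L=2; H->plug->H->R->F->L->B->refl->A->L'->D->R'->D->plug->D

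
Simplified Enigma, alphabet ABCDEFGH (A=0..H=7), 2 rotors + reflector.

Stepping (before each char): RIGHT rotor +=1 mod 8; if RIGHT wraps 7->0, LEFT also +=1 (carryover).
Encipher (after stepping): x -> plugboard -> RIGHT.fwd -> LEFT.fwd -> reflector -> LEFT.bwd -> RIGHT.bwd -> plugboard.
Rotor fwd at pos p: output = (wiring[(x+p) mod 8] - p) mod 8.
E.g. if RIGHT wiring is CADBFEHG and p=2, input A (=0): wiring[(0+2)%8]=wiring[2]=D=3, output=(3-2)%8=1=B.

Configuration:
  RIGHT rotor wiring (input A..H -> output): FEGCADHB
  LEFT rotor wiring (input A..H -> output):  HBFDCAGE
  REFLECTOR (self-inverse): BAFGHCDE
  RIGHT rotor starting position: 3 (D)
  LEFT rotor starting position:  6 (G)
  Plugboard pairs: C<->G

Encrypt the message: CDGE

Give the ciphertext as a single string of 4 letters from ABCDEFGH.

Char 1 ('C'): step: R->4, L=6; C->plug->G->R->C->L->B->refl->A->L'->A->R'->F->plug->F
Char 2 ('D'): step: R->5, L=6; D->plug->D->R->A->L->A->refl->B->L'->C->R'->B->plug->B
Char 3 ('G'): step: R->6, L=6; G->plug->C->R->H->L->C->refl->F->L'->F->R'->H->plug->H
Char 4 ('E'): step: R->7, L=6; E->plug->E->R->D->L->D->refl->G->L'->B->R'->F->plug->F

Answer: FBHF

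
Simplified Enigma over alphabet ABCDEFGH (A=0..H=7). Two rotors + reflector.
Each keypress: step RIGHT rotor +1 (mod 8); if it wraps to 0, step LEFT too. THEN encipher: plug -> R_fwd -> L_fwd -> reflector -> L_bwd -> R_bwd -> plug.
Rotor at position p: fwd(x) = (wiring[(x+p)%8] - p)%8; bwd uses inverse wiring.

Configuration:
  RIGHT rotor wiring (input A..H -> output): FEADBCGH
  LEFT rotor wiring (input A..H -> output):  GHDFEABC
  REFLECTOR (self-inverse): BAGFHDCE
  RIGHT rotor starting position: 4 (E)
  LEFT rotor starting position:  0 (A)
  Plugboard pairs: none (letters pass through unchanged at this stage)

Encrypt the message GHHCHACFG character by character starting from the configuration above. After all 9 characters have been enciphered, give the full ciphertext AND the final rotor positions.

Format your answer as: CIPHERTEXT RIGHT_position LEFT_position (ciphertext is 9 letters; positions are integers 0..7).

Answer: ABAECFDEA 5 1

Derivation:
Char 1 ('G'): step: R->5, L=0; G->plug->G->R->G->L->B->refl->A->L'->F->R'->A->plug->A
Char 2 ('H'): step: R->6, L=0; H->plug->H->R->E->L->E->refl->H->L'->B->R'->B->plug->B
Char 3 ('H'): step: R->7, L=0; H->plug->H->R->H->L->C->refl->G->L'->A->R'->A->plug->A
Char 4 ('C'): step: R->0, L->1 (L advanced); C->plug->C->R->A->L->G->refl->C->L'->B->R'->E->plug->E
Char 5 ('H'): step: R->1, L=1; H->plug->H->R->E->L->H->refl->E->L'->C->R'->C->plug->C
Char 6 ('A'): step: R->2, L=1; A->plug->A->R->G->L->B->refl->A->L'->F->R'->F->plug->F
Char 7 ('C'): step: R->3, L=1; C->plug->C->R->H->L->F->refl->D->L'->D->R'->D->plug->D
Char 8 ('F'): step: R->4, L=1; F->plug->F->R->A->L->G->refl->C->L'->B->R'->E->plug->E
Char 9 ('G'): step: R->5, L=1; G->plug->G->R->G->L->B->refl->A->L'->F->R'->A->plug->A
Final: ciphertext=ABAECFDEA, RIGHT=5, LEFT=1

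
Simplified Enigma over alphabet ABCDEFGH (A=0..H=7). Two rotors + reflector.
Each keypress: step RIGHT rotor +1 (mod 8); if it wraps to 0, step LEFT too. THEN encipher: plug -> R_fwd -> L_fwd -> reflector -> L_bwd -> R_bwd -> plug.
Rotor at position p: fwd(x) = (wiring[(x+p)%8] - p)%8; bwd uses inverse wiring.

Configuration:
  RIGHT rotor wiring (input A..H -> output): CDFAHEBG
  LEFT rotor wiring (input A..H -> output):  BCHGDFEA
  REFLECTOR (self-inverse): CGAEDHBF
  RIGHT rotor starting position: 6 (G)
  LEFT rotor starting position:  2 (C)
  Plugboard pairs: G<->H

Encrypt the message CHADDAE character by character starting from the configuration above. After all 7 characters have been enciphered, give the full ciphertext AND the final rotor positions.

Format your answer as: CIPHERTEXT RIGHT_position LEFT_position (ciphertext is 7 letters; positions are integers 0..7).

Char 1 ('C'): step: R->7, L=2; C->plug->C->R->E->L->C->refl->A->L'->H->R'->A->plug->A
Char 2 ('H'): step: R->0, L->3 (L advanced); H->plug->G->R->B->L->A->refl->C->L'->C->R'->A->plug->A
Char 3 ('A'): step: R->1, L=3; A->plug->A->R->C->L->C->refl->A->L'->B->R'->H->plug->G
Char 4 ('D'): step: R->2, L=3; D->plug->D->R->C->L->C->refl->A->L'->B->R'->H->plug->G
Char 5 ('D'): step: R->3, L=3; D->plug->D->R->G->L->H->refl->F->L'->E->R'->B->plug->B
Char 6 ('A'): step: R->4, L=3; A->plug->A->R->D->L->B->refl->G->L'->F->R'->C->plug->C
Char 7 ('E'): step: R->5, L=3; E->plug->E->R->G->L->H->refl->F->L'->E->R'->B->plug->B
Final: ciphertext=AAGGBCB, RIGHT=5, LEFT=3

Answer: AAGGBCB 5 3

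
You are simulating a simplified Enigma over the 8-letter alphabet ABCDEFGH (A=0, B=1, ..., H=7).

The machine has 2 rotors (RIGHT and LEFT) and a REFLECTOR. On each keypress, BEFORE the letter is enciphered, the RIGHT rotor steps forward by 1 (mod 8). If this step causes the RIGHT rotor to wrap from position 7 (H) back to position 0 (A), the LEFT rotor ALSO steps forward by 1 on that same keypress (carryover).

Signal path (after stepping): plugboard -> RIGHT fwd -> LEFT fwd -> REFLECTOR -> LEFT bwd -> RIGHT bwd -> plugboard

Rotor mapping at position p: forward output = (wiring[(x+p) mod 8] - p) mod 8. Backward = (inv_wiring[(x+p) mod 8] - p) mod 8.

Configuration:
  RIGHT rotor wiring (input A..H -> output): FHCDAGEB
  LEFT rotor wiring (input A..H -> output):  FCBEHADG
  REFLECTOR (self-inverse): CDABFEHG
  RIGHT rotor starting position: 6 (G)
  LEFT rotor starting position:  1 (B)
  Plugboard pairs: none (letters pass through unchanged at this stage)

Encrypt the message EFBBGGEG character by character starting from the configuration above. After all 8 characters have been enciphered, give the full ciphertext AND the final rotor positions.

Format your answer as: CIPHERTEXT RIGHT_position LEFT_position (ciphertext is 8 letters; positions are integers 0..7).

Char 1 ('E'): step: R->7, L=1; E->plug->E->R->E->L->H->refl->G->L'->D->R'->D->plug->D
Char 2 ('F'): step: R->0, L->2 (L advanced); F->plug->F->R->G->L->D->refl->B->L'->E->R'->G->plug->G
Char 3 ('B'): step: R->1, L=2; B->plug->B->R->B->L->C->refl->A->L'->H->R'->D->plug->D
Char 4 ('B'): step: R->2, L=2; B->plug->B->R->B->L->C->refl->A->L'->H->R'->F->plug->F
Char 5 ('G'): step: R->3, L=2; G->plug->G->R->E->L->B->refl->D->L'->G->R'->E->plug->E
Char 6 ('G'): step: R->4, L=2; G->plug->G->R->G->L->D->refl->B->L'->E->R'->A->plug->A
Char 7 ('E'): step: R->5, L=2; E->plug->E->R->C->L->F->refl->E->L'->F->R'->F->plug->F
Char 8 ('G'): step: R->6, L=2; G->plug->G->R->C->L->F->refl->E->L'->F->R'->F->plug->F
Final: ciphertext=DGDFEAFF, RIGHT=6, LEFT=2

Answer: DGDFEAFF 6 2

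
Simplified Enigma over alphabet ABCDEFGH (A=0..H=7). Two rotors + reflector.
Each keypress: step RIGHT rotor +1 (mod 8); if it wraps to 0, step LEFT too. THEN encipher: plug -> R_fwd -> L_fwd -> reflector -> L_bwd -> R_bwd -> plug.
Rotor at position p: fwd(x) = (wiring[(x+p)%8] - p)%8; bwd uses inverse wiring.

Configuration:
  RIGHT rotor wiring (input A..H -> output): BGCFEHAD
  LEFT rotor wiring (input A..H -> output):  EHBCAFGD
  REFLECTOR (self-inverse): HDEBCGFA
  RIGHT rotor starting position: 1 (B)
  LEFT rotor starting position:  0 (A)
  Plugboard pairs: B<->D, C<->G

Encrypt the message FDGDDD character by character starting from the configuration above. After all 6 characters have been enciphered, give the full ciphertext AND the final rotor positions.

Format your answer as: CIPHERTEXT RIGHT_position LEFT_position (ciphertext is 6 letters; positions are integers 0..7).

Char 1 ('F'): step: R->2, L=0; F->plug->F->R->B->L->H->refl->A->L'->E->R'->H->plug->H
Char 2 ('D'): step: R->3, L=0; D->plug->B->R->B->L->H->refl->A->L'->E->R'->C->plug->G
Char 3 ('G'): step: R->4, L=0; G->plug->C->R->E->L->A->refl->H->L'->B->R'->H->plug->H
Char 4 ('D'): step: R->5, L=0; D->plug->B->R->D->L->C->refl->E->L'->A->R'->G->plug->C
Char 5 ('D'): step: R->6, L=0; D->plug->B->R->F->L->F->refl->G->L'->G->R'->G->plug->C
Char 6 ('D'): step: R->7, L=0; D->plug->B->R->C->L->B->refl->D->L'->H->R'->C->plug->G
Final: ciphertext=HGHCCG, RIGHT=7, LEFT=0

Answer: HGHCCG 7 0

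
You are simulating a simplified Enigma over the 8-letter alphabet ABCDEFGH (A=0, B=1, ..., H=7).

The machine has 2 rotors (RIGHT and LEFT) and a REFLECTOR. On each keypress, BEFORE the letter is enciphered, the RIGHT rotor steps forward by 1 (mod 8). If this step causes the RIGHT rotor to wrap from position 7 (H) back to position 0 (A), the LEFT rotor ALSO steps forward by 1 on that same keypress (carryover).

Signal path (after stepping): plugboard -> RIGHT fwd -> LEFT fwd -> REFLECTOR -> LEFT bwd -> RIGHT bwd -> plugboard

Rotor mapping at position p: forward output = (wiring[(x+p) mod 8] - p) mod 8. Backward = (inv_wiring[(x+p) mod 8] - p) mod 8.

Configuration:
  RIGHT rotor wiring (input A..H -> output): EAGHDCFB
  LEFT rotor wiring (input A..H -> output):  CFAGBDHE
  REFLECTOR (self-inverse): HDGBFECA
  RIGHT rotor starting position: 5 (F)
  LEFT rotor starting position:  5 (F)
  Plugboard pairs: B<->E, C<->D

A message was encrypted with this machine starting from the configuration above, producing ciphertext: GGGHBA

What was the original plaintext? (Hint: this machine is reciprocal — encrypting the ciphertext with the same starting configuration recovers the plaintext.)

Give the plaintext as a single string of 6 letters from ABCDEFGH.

Answer: DCBEEF

Derivation:
Char 1 ('G'): step: R->6, L=5; G->plug->G->R->F->L->D->refl->B->L'->G->R'->C->plug->D
Char 2 ('G'): step: R->7, L=5; G->plug->G->R->D->L->F->refl->E->L'->H->R'->D->plug->C
Char 3 ('G'): step: R->0, L->6 (L advanced); G->plug->G->R->F->L->A->refl->H->L'->D->R'->E->plug->B
Char 4 ('H'): step: R->1, L=6; H->plug->H->R->D->L->H->refl->A->L'->F->R'->B->plug->E
Char 5 ('B'): step: R->2, L=6; B->plug->E->R->D->L->H->refl->A->L'->F->R'->B->plug->E
Char 6 ('A'): step: R->3, L=6; A->plug->A->R->E->L->C->refl->G->L'->B->R'->F->plug->F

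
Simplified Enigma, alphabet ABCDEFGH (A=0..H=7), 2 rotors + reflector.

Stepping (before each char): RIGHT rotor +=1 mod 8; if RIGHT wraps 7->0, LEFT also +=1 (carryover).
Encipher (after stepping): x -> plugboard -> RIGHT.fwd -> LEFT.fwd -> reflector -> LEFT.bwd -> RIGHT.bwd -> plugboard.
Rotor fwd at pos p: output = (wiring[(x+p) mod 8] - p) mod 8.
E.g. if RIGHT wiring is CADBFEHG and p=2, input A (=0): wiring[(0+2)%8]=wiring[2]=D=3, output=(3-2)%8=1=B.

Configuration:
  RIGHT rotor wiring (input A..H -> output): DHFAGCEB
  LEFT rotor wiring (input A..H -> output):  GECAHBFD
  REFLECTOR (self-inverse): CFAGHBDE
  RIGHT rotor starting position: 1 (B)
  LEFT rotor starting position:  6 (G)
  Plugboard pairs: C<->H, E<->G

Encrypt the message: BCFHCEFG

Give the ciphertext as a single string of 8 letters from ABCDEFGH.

Char 1 ('B'): step: R->2, L=6; B->plug->B->R->G->L->B->refl->F->L'->B->R'->G->plug->E
Char 2 ('C'): step: R->3, L=6; C->plug->H->R->C->L->A->refl->C->L'->F->R'->A->plug->A
Char 3 ('F'): step: R->4, L=6; F->plug->F->R->D->L->G->refl->D->L'->H->R'->E->plug->G
Char 4 ('H'): step: R->5, L=6; H->plug->C->R->E->L->E->refl->H->L'->A->R'->F->plug->F
Char 5 ('C'): step: R->6, L=6; C->plug->H->R->E->L->E->refl->H->L'->A->R'->G->plug->E
Char 6 ('E'): step: R->7, L=6; E->plug->G->R->D->L->G->refl->D->L'->H->R'->F->plug->F
Char 7 ('F'): step: R->0, L->7 (L advanced); F->plug->F->R->C->L->F->refl->B->L'->E->R'->G->plug->E
Char 8 ('G'): step: R->1, L=7; G->plug->E->R->B->L->H->refl->E->L'->A->R'->G->plug->E

Answer: EAGFEFEE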